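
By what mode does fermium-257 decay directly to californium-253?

ΔA = 253 − 257 = -4; ΔZ = 98 − 100 = -2.
A drops by 4 and Z drops by 2 — the signature of alpha emission.

alpha decay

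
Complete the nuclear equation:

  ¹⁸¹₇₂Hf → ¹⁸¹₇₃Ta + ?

beta-minus particle

Conserve mass number: 181 = 181 + A, so A = 0.
Conserve atomic number: 72 = 73 + Z, so Z = -1.
A = 0 and Z = -1 is ⁰₋₁e — a beta-minus particle.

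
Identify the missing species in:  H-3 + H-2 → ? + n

He-4

Conserve mass number: 3 + 2 = A + 1, so A = 4.
Conserve atomic number: 1 + 1 = Z + 0, so Z = 2.
A = 4 and Z = 2 is He-4 — an alpha particle.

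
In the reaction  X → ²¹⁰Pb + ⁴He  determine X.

Conserve mass number: A = 210 + 4, so A = 214.
Conserve atomic number: Z = 82 + 2, so Z = 84.
Z = 84 is polonium, so the species is ²¹⁴Po.

Po-214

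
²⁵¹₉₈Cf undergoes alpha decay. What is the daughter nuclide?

Cm-247

Alpha decay: mass number changes by -4, atomic number by -2.
A: 251 − 4 = 247; Z: 98 − 2 = 96.
Z = 96 is curium, so the daughter is ²⁴⁷₉₆Cm.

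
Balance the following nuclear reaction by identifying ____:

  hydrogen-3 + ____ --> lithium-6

He-3

Conserve mass number: 3 + A = 6, so A = 3.
Conserve atomic number: 1 + Z = 3, so Z = 2.
Z = 2 is helium, so the species is helium-3.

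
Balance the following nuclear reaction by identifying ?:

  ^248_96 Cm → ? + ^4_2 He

Pu-244

Conserve mass number: 248 = A + 4, so A = 244.
Conserve atomic number: 96 = Z + 2, so Z = 94.
Z = 94 is plutonium, so the species is ^244_94 Pu.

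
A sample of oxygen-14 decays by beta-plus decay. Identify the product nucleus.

Beta-plus decay: mass number changes by +0, atomic number by -1.
A: 14 = 14; Z: 8 − 1 = 7.
Z = 7 is nitrogen, so the daughter is nitrogen-14.

N-14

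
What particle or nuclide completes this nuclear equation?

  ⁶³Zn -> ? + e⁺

Conserve mass number: 63 = A + 0, so A = 63.
Conserve atomic number: 30 = Z + 1, so Z = 29.
Z = 29 is copper, so the species is ⁶³Cu.

Cu-63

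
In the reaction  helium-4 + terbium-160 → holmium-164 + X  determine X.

Conserve mass number: 4 + 160 = 164 + A, so A = 0.
Conserve atomic number: 2 + 65 = 67 + Z, so Z = 0.
A = 0 and Z = 0 is γ — a gamma ray.

gamma ray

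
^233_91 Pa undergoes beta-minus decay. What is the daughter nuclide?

U-233

Beta-minus decay: mass number changes by +0, atomic number by +1.
A: 233 = 233; Z: 91 + 1 = 92.
Z = 92 is uranium, so the daughter is ^233_92 U.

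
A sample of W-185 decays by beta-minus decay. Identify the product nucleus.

Re-185

Beta-minus decay: mass number changes by +0, atomic number by +1.
A: 185 = 185; Z: 74 + 1 = 75.
Z = 75 is rhenium, so the daughter is Re-185.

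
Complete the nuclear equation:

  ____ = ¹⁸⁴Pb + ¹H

Bi-185

Conserve mass number: A = 184 + 1, so A = 185.
Conserve atomic number: Z = 82 + 1, so Z = 83.
Z = 83 is bismuth, so the species is ¹⁸⁵Bi.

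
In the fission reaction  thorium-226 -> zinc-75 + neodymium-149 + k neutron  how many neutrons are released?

2

Conserve mass number: 226 = 75 + 149 + k, so k = 226 − 224 = 2.
Check atomic number: 90 = 30 + 60 + 0 = 90. ✓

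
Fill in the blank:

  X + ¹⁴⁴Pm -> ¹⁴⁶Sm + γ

Conserve mass number: A + 144 = 146 + 0, so A = 2.
Conserve atomic number: Z + 61 = 62 + 0, so Z = 1.
A = 2 and Z = 1 is ²H — a deuteron.

deuteron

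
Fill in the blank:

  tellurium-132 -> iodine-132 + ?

beta-minus particle

Conserve mass number: 132 = 132 + A, so A = 0.
Conserve atomic number: 52 = 53 + Z, so Z = -1.
A = 0 and Z = -1 is e⁻ — a beta-minus particle.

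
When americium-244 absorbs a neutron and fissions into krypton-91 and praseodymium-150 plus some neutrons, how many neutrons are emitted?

4

Conserve mass number: 245 = 91 + 150 + k, so k = 245 − 241 = 4.
Check atomic number: 95 = 36 + 59 + 0 = 95. ✓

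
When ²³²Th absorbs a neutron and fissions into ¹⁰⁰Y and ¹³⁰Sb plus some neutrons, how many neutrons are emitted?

Conserve mass number: 233 = 100 + 130 + k, so k = 233 − 230 = 3.
Check atomic number: 90 = 39 + 51 + 0 = 90. ✓

3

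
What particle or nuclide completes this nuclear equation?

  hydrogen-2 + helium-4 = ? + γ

Conserve mass number: 2 + 4 = A + 0, so A = 6.
Conserve atomic number: 1 + 2 = Z + 0, so Z = 3.
Z = 3 is lithium, so the species is lithium-6.

Li-6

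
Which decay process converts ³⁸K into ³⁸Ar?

ΔA = 38 − 38 = 0; ΔZ = 18 − 19 = -1.
A is unchanged and Z drops by 1 — a proton has become a neutron (β⁺ emission or electron capture).

beta-plus decay or electron capture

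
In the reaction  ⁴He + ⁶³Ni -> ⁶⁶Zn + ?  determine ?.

neutron

Conserve mass number: 4 + 63 = 66 + A, so A = 1.
Conserve atomic number: 2 + 28 = 30 + Z, so Z = 0.
A = 1 and Z = 0 is ¹n — a neutron.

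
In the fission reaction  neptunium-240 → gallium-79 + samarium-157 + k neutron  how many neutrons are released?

Conserve mass number: 240 = 79 + 157 + k, so k = 240 − 236 = 4.
Check atomic number: 93 = 31 + 62 + 0 = 93. ✓

4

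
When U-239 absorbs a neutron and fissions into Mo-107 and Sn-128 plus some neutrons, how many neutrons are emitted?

Conserve mass number: 240 = 107 + 128 + k, so k = 240 − 235 = 5.
Check atomic number: 92 = 42 + 50 + 0 = 92. ✓

5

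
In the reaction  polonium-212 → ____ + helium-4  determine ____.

Pb-208

Conserve mass number: 212 = A + 4, so A = 208.
Conserve atomic number: 84 = Z + 2, so Z = 82.
Z = 82 is lead, so the species is lead-208.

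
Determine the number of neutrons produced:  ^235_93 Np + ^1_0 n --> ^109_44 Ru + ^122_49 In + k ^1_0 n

5

Conserve mass number: 236 = 109 + 122 + k, so k = 236 − 231 = 5.
Check atomic number: 93 = 44 + 49 + 0 = 93. ✓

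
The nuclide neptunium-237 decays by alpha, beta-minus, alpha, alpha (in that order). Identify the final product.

Ra-225

Start: (A, Z) = (237, 93).
After α: (233, 91).
After β⁻: (233, 92).
After α: (229, 90).
After α: (225, 88).
Z = 88 is radium.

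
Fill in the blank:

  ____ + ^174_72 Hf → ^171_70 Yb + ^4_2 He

Conserve mass number: A + 174 = 171 + 4, so A = 1.
Conserve atomic number: Z + 72 = 70 + 2, so Z = 0.
A = 1 and Z = 0 is ^1_0 n — a neutron.

neutron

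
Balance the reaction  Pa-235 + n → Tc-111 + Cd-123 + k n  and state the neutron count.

2

Conserve mass number: 236 = 111 + 123 + k, so k = 236 − 234 = 2.
Check atomic number: 91 = 43 + 48 + 0 = 91. ✓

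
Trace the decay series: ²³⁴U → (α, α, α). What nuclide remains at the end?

Rn-222

Start: (A, Z) = (234, 92).
After α: (230, 90).
After α: (226, 88).
After α: (222, 86).
Z = 86 is radon.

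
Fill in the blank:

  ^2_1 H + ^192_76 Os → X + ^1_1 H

Os-193

Conserve mass number: 2 + 192 = A + 1, so A = 193.
Conserve atomic number: 1 + 76 = Z + 1, so Z = 76.
Z = 76 is osmium, so the species is ^193_76 Os.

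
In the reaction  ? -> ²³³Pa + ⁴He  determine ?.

Conserve mass number: A = 233 + 4, so A = 237.
Conserve atomic number: Z = 91 + 2, so Z = 93.
Z = 93 is neptunium, so the species is ²³⁷Np.

Np-237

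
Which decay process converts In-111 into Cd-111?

beta-plus decay or electron capture

ΔA = 111 − 111 = 0; ΔZ = 48 − 49 = -1.
A is unchanged and Z drops by 1 — a proton has become a neutron (β⁺ emission or electron capture).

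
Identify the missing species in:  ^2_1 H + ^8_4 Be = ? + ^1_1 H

Be-9

Conserve mass number: 2 + 8 = A + 1, so A = 9.
Conserve atomic number: 1 + 4 = Z + 1, so Z = 4.
Z = 4 is beryllium, so the species is ^9_4 Be.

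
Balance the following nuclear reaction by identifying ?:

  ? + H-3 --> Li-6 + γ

He-3

Conserve mass number: A + 3 = 6 + 0, so A = 3.
Conserve atomic number: Z + 1 = 3 + 0, so Z = 2.
Z = 2 is helium, so the species is He-3.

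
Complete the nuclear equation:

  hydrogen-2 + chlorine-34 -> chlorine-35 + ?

Conserve mass number: 2 + 34 = 35 + A, so A = 1.
Conserve atomic number: 1 + 17 = 17 + Z, so Z = 1.
A = 1 and Z = 1 is hydrogen-1 — a proton.

proton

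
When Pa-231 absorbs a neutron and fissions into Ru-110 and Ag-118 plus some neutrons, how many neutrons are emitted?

4

Conserve mass number: 232 = 110 + 118 + k, so k = 232 − 228 = 4.
Check atomic number: 91 = 44 + 47 + 0 = 91. ✓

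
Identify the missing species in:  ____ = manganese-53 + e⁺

Conserve mass number: A = 53 + 0, so A = 53.
Conserve atomic number: Z = 25 + 1, so Z = 26.
Z = 26 is iron, so the species is iron-53.

Fe-53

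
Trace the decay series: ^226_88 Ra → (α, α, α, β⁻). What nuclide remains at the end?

Start: (A, Z) = (226, 88).
After α: (222, 86).
After α: (218, 84).
After α: (214, 82).
After β⁻: (214, 83).
Z = 83 is bismuth.

Bi-214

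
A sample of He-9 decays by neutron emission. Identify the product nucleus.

He-8

Neutron emission: mass number changes by -1, atomic number by +0.
A: 9 − 1 = 8; Z: 2 = 2.
Z = 2 is helium, so the daughter is He-8.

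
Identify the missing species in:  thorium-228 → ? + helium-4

Conserve mass number: 228 = A + 4, so A = 224.
Conserve atomic number: 90 = Z + 2, so Z = 88.
Z = 88 is radium, so the species is radium-224.

Ra-224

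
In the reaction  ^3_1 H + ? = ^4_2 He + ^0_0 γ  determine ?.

proton

Conserve mass number: 3 + A = 4 + 0, so A = 1.
Conserve atomic number: 1 + Z = 2 + 0, so Z = 1.
A = 1 and Z = 1 is ^1_1 H — a proton.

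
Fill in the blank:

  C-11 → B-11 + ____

Conserve mass number: 11 = 11 + A, so A = 0.
Conserve atomic number: 6 = 5 + Z, so Z = 1.
A = 0 and Z = 1 is e⁺ — a positron.

positron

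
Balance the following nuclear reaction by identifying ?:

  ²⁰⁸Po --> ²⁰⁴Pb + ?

Conserve mass number: 208 = 204 + A, so A = 4.
Conserve atomic number: 84 = 82 + Z, so Z = 2.
A = 4 and Z = 2 is ⁴He — an alpha particle.

alpha particle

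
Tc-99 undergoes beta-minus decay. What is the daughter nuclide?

Beta-minus decay: mass number changes by +0, atomic number by +1.
A: 99 = 99; Z: 43 + 1 = 44.
Z = 44 is ruthenium, so the daughter is Ru-99.

Ru-99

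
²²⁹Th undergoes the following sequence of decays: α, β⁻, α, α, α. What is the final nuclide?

Start: (A, Z) = (229, 90).
After α: (225, 88).
After β⁻: (225, 89).
After α: (221, 87).
After α: (217, 85).
After α: (213, 83).
Z = 83 is bismuth.

Bi-213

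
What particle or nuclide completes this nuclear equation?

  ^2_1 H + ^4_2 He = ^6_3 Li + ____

Conserve mass number: 2 + 4 = 6 + A, so A = 0.
Conserve atomic number: 1 + 2 = 3 + Z, so Z = 0.
A = 0 and Z = 0 is ^0_0 γ — a gamma ray.

gamma ray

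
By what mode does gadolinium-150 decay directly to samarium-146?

alpha decay

ΔA = 146 − 150 = -4; ΔZ = 62 − 64 = -2.
A drops by 4 and Z drops by 2 — the signature of alpha emission.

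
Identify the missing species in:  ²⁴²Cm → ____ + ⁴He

Pu-238

Conserve mass number: 242 = A + 4, so A = 238.
Conserve atomic number: 96 = Z + 2, so Z = 94.
Z = 94 is plutonium, so the species is ²³⁸Pu.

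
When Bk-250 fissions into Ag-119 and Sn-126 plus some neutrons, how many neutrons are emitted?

Conserve mass number: 250 = 119 + 126 + k, so k = 250 − 245 = 5.
Check atomic number: 97 = 47 + 50 + 0 = 97. ✓

5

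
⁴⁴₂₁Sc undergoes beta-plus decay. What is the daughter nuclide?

Ca-44

Beta-plus decay: mass number changes by +0, atomic number by -1.
A: 44 = 44; Z: 21 − 1 = 20.
Z = 20 is calcium, so the daughter is ⁴⁴₂₀Ca.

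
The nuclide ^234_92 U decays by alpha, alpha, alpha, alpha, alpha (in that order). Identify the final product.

Pb-214

Start: (A, Z) = (234, 92).
After α: (230, 90).
After α: (226, 88).
After α: (222, 86).
After α: (218, 84).
After α: (214, 82).
Z = 82 is lead.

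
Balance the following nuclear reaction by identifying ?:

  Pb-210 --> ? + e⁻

Conserve mass number: 210 = A + 0, so A = 210.
Conserve atomic number: 82 = Z − 1, so Z = 83.
Z = 83 is bismuth, so the species is Bi-210.

Bi-210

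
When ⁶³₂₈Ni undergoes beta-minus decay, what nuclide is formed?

Beta-minus decay: mass number changes by +0, atomic number by +1.
A: 63 = 63; Z: 28 + 1 = 29.
Z = 29 is copper, so the daughter is ⁶³₂₉Cu.

Cu-63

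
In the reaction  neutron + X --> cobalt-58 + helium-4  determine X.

Conserve mass number: 1 + A = 58 + 4, so A = 61.
Conserve atomic number: 0 + Z = 27 + 2, so Z = 29.
Z = 29 is copper, so the species is copper-61.

Cu-61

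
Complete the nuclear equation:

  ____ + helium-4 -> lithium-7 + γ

triton

Conserve mass number: A + 4 = 7 + 0, so A = 3.
Conserve atomic number: Z + 2 = 3 + 0, so Z = 1.
A = 3 and Z = 1 is hydrogen-3 — a triton.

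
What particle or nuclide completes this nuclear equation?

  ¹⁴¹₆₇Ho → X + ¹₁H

Dy-140

Conserve mass number: 141 = A + 1, so A = 140.
Conserve atomic number: 67 = Z + 1, so Z = 66.
Z = 66 is dysprosium, so the species is ¹⁴⁰₆₆Dy.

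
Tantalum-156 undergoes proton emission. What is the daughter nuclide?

Proton emission: mass number changes by -1, atomic number by -1.
A: 156 − 1 = 155; Z: 73 − 1 = 72.
Z = 72 is hafnium, so the daughter is hafnium-155.

Hf-155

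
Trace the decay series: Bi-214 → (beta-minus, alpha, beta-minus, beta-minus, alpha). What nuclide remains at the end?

Pb-206

Start: (A, Z) = (214, 83).
After β⁻: (214, 84).
After α: (210, 82).
After β⁻: (210, 83).
After β⁻: (210, 84).
After α: (206, 82).
Z = 82 is lead.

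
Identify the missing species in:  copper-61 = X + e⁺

Ni-61

Conserve mass number: 61 = A + 0, so A = 61.
Conserve atomic number: 29 = Z + 1, so Z = 28.
Z = 28 is nickel, so the species is nickel-61.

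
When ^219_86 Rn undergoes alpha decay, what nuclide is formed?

Alpha decay: mass number changes by -4, atomic number by -2.
A: 219 − 4 = 215; Z: 86 − 2 = 84.
Z = 84 is polonium, so the daughter is ^215_84 Po.

Po-215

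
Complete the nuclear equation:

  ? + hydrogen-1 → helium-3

Conserve mass number: A + 1 = 3, so A = 2.
Conserve atomic number: Z + 1 = 2, so Z = 1.
A = 2 and Z = 1 is hydrogen-2 — a deuteron.

deuteron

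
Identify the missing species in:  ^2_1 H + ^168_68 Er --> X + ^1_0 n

Tm-169

Conserve mass number: 2 + 168 = A + 1, so A = 169.
Conserve atomic number: 1 + 68 = Z + 0, so Z = 69.
Z = 69 is thulium, so the species is ^169_69 Tm.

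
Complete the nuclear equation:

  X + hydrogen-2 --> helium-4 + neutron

triton

Conserve mass number: A + 2 = 4 + 1, so A = 3.
Conserve atomic number: Z + 1 = 2 + 0, so Z = 1.
A = 3 and Z = 1 is hydrogen-3 — a triton.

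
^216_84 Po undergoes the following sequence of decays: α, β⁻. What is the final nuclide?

Bi-212

Start: (A, Z) = (216, 84).
After α: (212, 82).
After β⁻: (212, 83).
Z = 83 is bismuth.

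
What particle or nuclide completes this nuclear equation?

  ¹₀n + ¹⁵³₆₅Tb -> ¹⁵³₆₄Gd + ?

Conserve mass number: 1 + 153 = 153 + A, so A = 1.
Conserve atomic number: 0 + 65 = 64 + Z, so Z = 1.
A = 1 and Z = 1 is ¹₁H — a proton.

proton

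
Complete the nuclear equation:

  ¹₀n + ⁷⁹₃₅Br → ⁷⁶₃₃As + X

alpha particle

Conserve mass number: 1 + 79 = 76 + A, so A = 4.
Conserve atomic number: 0 + 35 = 33 + Z, so Z = 2.
A = 4 and Z = 2 is ⁴₂He — an alpha particle.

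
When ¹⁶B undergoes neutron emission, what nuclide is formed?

B-15

Neutron emission: mass number changes by -1, atomic number by +0.
A: 16 − 1 = 15; Z: 5 = 5.
Z = 5 is boron, so the daughter is ¹⁵B.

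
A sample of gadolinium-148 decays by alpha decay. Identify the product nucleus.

Alpha decay: mass number changes by -4, atomic number by -2.
A: 148 − 4 = 144; Z: 64 − 2 = 62.
Z = 62 is samarium, so the daughter is samarium-144.

Sm-144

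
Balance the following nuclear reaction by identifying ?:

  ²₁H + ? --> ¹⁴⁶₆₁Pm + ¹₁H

Conserve mass number: 2 + A = 146 + 1, so A = 145.
Conserve atomic number: 1 + Z = 61 + 1, so Z = 61.
Z = 61 is promethium, so the species is ¹⁴⁵₆₁Pm.

Pm-145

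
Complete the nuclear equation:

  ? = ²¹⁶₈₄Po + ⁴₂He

Rn-220

Conserve mass number: A = 216 + 4, so A = 220.
Conserve atomic number: Z = 84 + 2, so Z = 86.
Z = 86 is radon, so the species is ²²⁰₈₆Rn.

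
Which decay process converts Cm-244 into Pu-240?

alpha decay

ΔA = 240 − 244 = -4; ΔZ = 94 − 96 = -2.
A drops by 4 and Z drops by 2 — the signature of alpha emission.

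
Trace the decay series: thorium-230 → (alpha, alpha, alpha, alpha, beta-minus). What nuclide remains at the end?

Start: (A, Z) = (230, 90).
After α: (226, 88).
After α: (222, 86).
After α: (218, 84).
After α: (214, 82).
After β⁻: (214, 83).
Z = 83 is bismuth.

Bi-214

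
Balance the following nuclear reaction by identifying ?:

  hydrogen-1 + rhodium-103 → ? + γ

Pd-104

Conserve mass number: 1 + 103 = A + 0, so A = 104.
Conserve atomic number: 1 + 45 = Z + 0, so Z = 46.
Z = 46 is palladium, so the species is palladium-104.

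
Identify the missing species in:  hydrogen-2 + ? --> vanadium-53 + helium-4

Cr-55

Conserve mass number: 2 + A = 53 + 4, so A = 55.
Conserve atomic number: 1 + Z = 23 + 2, so Z = 24.
Z = 24 is chromium, so the species is chromium-55.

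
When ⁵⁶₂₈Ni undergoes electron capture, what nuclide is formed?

Co-56

Electron capture: mass number changes by +0, atomic number by -1.
A: 56 = 56; Z: 28 − 1 = 27.
Z = 27 is cobalt, so the daughter is ⁵⁶₂₇Co.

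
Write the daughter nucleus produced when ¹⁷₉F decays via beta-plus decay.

O-17

Beta-plus decay: mass number changes by +0, atomic number by -1.
A: 17 = 17; Z: 9 − 1 = 8.
Z = 8 is oxygen, so the daughter is ¹⁷₈O.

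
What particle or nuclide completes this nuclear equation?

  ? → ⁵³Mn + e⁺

Fe-53

Conserve mass number: A = 53 + 0, so A = 53.
Conserve atomic number: Z = 25 + 1, so Z = 26.
Z = 26 is iron, so the species is ⁵³Fe.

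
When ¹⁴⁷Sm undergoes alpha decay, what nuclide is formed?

Nd-143

Alpha decay: mass number changes by -4, atomic number by -2.
A: 147 − 4 = 143; Z: 62 − 2 = 60.
Z = 60 is neodymium, so the daughter is ¹⁴³Nd.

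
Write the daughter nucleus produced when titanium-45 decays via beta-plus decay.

Sc-45

Beta-plus decay: mass number changes by +0, atomic number by -1.
A: 45 = 45; Z: 22 − 1 = 21.
Z = 21 is scandium, so the daughter is scandium-45.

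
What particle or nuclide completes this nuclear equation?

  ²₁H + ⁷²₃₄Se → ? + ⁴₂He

Conserve mass number: 2 + 72 = A + 4, so A = 70.
Conserve atomic number: 1 + 34 = Z + 2, so Z = 33.
Z = 33 is arsenic, so the species is ⁷⁰₃₃As.

As-70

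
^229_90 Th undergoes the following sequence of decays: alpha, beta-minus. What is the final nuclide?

Ac-225

Start: (A, Z) = (229, 90).
After α: (225, 88).
After β⁻: (225, 89).
Z = 89 is actinium.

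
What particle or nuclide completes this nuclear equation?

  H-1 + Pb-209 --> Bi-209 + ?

neutron

Conserve mass number: 1 + 209 = 209 + A, so A = 1.
Conserve atomic number: 1 + 82 = 83 + Z, so Z = 0.
A = 1 and Z = 0 is n — a neutron.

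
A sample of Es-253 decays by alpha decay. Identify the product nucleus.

Bk-249

Alpha decay: mass number changes by -4, atomic number by -2.
A: 253 − 4 = 249; Z: 99 − 2 = 97.
Z = 97 is berkelium, so the daughter is Bk-249.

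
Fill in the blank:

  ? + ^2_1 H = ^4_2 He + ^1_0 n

Conserve mass number: A + 2 = 4 + 1, so A = 3.
Conserve atomic number: Z + 1 = 2 + 0, so Z = 1.
A = 3 and Z = 1 is ^3_1 H — a triton.

triton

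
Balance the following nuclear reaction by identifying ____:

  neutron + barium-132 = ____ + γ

Conserve mass number: 1 + 132 = A + 0, so A = 133.
Conserve atomic number: 0 + 56 = Z + 0, so Z = 56.
Z = 56 is barium, so the species is barium-133.

Ba-133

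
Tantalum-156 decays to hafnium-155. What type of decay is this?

ΔA = 155 − 156 = -1; ΔZ = 72 − 73 = -1.
A drops by 1 and Z drops by 1 — a proton was emitted.

proton emission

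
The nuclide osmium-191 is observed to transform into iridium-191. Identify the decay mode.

beta-minus decay

ΔA = 191 − 191 = 0; ΔZ = 77 − 76 = +1.
A is unchanged and Z rises by 1 — a neutron has become a proton (β⁻ decay).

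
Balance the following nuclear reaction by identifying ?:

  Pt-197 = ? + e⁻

Conserve mass number: 197 = A + 0, so A = 197.
Conserve atomic number: 78 = Z − 1, so Z = 79.
Z = 79 is gold, so the species is Au-197.

Au-197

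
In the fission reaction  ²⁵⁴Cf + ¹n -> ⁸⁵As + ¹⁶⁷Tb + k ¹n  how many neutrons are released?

3

Conserve mass number: 255 = 85 + 167 + k, so k = 255 − 252 = 3.
Check atomic number: 98 = 33 + 65 + 0 = 98. ✓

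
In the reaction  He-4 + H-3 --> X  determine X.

Li-7

Conserve mass number: 4 + 3 = A, so A = 7.
Conserve atomic number: 2 + 1 = Z, so Z = 3.
Z = 3 is lithium, so the species is Li-7.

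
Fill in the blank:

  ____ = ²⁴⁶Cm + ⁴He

Cf-250

Conserve mass number: A = 246 + 4, so A = 250.
Conserve atomic number: Z = 96 + 2, so Z = 98.
Z = 98 is californium, so the species is ²⁵⁰Cf.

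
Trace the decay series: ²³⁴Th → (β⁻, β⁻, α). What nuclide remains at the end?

Th-230

Start: (A, Z) = (234, 90).
After β⁻: (234, 91).
After β⁻: (234, 92).
After α: (230, 90).
Z = 90 is thorium.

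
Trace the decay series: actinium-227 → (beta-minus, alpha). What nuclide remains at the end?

Start: (A, Z) = (227, 89).
After β⁻: (227, 90).
After α: (223, 88).
Z = 88 is radium.

Ra-223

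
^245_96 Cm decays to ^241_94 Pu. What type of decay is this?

ΔA = 241 − 245 = -4; ΔZ = 94 − 96 = -2.
A drops by 4 and Z drops by 2 — the signature of alpha emission.

alpha decay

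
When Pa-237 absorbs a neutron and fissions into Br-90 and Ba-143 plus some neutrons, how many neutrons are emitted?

5

Conserve mass number: 238 = 90 + 143 + k, so k = 238 − 233 = 5.
Check atomic number: 91 = 35 + 56 + 0 = 91. ✓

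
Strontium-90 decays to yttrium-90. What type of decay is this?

beta-minus decay

ΔA = 90 − 90 = 0; ΔZ = 39 − 38 = +1.
A is unchanged and Z rises by 1 — a neutron has become a proton (β⁻ decay).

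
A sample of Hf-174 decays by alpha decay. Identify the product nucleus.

Yb-170

Alpha decay: mass number changes by -4, atomic number by -2.
A: 174 − 4 = 170; Z: 72 − 2 = 70.
Z = 70 is ytterbium, so the daughter is Yb-170.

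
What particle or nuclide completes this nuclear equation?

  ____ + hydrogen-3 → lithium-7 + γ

Conserve mass number: A + 3 = 7 + 0, so A = 4.
Conserve atomic number: Z + 1 = 3 + 0, so Z = 2.
A = 4 and Z = 2 is helium-4 — an alpha particle.

alpha particle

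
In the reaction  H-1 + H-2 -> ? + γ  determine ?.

Conserve mass number: 1 + 2 = A + 0, so A = 3.
Conserve atomic number: 1 + 1 = Z + 0, so Z = 2.
Z = 2 is helium, so the species is He-3.

He-3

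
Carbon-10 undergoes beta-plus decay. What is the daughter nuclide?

Beta-plus decay: mass number changes by +0, atomic number by -1.
A: 10 = 10; Z: 6 − 1 = 5.
Z = 5 is boron, so the daughter is boron-10.

B-10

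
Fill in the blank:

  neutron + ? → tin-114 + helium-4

Conserve mass number: 1 + A = 114 + 4, so A = 117.
Conserve atomic number: 0 + Z = 50 + 2, so Z = 52.
Z = 52 is tellurium, so the species is tellurium-117.

Te-117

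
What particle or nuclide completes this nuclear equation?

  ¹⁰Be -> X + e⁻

Conserve mass number: 10 = A + 0, so A = 10.
Conserve atomic number: 4 = Z − 1, so Z = 5.
Z = 5 is boron, so the species is ¹⁰B.

B-10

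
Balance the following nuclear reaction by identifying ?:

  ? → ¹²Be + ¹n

Be-13

Conserve mass number: A = 12 + 1, so A = 13.
Conserve atomic number: Z = 4 + 0, so Z = 4.
Z = 4 is beryllium, so the species is ¹³Be.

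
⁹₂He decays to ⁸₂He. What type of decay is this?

neutron emission

ΔA = 8 − 9 = -1; ΔZ = 2 − 2 = +0.
A drops by 1 with Z unchanged — a neutron was emitted.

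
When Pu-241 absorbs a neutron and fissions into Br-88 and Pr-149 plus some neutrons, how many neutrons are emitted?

Conserve mass number: 242 = 88 + 149 + k, so k = 242 − 237 = 5.
Check atomic number: 94 = 35 + 59 + 0 = 94. ✓

5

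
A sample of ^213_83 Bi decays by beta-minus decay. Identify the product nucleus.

Beta-minus decay: mass number changes by +0, atomic number by +1.
A: 213 = 213; Z: 83 + 1 = 84.
Z = 84 is polonium, so the daughter is ^213_84 Po.

Po-213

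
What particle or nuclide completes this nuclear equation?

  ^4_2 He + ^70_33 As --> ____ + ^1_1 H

Conserve mass number: 4 + 70 = A + 1, so A = 73.
Conserve atomic number: 2 + 33 = Z + 1, so Z = 34.
Z = 34 is selenium, so the species is ^73_34 Se.

Se-73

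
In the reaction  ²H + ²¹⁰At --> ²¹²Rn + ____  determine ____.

gamma ray

Conserve mass number: 2 + 210 = 212 + A, so A = 0.
Conserve atomic number: 1 + 85 = 86 + Z, so Z = 0.
A = 0 and Z = 0 is γ — a gamma ray.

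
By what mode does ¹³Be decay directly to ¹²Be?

neutron emission

ΔA = 12 − 13 = -1; ΔZ = 4 − 4 = +0.
A drops by 1 with Z unchanged — a neutron was emitted.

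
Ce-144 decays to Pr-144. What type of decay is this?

beta-minus decay

ΔA = 144 − 144 = 0; ΔZ = 59 − 58 = +1.
A is unchanged and Z rises by 1 — a neutron has become a proton (β⁻ decay).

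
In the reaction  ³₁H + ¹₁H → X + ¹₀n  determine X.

He-3

Conserve mass number: 3 + 1 = A + 1, so A = 3.
Conserve atomic number: 1 + 1 = Z + 0, so Z = 2.
Z = 2 is helium, so the species is ³₂He.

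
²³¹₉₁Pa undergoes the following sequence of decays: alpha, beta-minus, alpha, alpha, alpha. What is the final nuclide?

Start: (A, Z) = (231, 91).
After α: (227, 89).
After β⁻: (227, 90).
After α: (223, 88).
After α: (219, 86).
After α: (215, 84).
Z = 84 is polonium.

Po-215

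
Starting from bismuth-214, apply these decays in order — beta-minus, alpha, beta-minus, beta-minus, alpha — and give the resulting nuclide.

Pb-206

Start: (A, Z) = (214, 83).
After β⁻: (214, 84).
After α: (210, 82).
After β⁻: (210, 83).
After β⁻: (210, 84).
After α: (206, 82).
Z = 82 is lead.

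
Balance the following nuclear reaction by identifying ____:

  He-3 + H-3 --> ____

Li-6

Conserve mass number: 3 + 3 = A, so A = 6.
Conserve atomic number: 2 + 1 = Z, so Z = 3.
Z = 3 is lithium, so the species is Li-6.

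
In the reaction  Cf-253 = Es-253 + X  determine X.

beta-minus particle

Conserve mass number: 253 = 253 + A, so A = 0.
Conserve atomic number: 98 = 99 + Z, so Z = -1.
A = 0 and Z = -1 is e⁻ — a beta-minus particle.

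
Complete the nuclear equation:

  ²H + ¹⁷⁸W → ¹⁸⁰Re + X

Conserve mass number: 2 + 178 = 180 + A, so A = 0.
Conserve atomic number: 1 + 74 = 75 + Z, so Z = 0.
A = 0 and Z = 0 is γ — a gamma ray.

gamma ray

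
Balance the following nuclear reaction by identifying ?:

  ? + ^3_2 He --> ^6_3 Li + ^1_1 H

alpha particle

Conserve mass number: A + 3 = 6 + 1, so A = 4.
Conserve atomic number: Z + 2 = 3 + 1, so Z = 2.
A = 4 and Z = 2 is ^4_2 He — an alpha particle.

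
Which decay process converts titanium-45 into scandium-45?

ΔA = 45 − 45 = 0; ΔZ = 21 − 22 = -1.
A is unchanged and Z drops by 1 — a proton has become a neutron (β⁺ emission or electron capture).

beta-plus decay or electron capture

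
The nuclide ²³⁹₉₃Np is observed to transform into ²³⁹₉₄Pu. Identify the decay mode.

ΔA = 239 − 239 = 0; ΔZ = 94 − 93 = +1.
A is unchanged and Z rises by 1 — a neutron has become a proton (β⁻ decay).

beta-minus decay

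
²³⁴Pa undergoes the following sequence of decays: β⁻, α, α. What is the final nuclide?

Ra-226

Start: (A, Z) = (234, 91).
After β⁻: (234, 92).
After α: (230, 90).
After α: (226, 88).
Z = 88 is radium.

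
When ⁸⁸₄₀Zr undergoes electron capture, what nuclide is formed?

Electron capture: mass number changes by +0, atomic number by -1.
A: 88 = 88; Z: 40 − 1 = 39.
Z = 39 is yttrium, so the daughter is ⁸⁸₃₉Y.

Y-88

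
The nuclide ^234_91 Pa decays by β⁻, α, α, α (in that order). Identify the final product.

Start: (A, Z) = (234, 91).
After β⁻: (234, 92).
After α: (230, 90).
After α: (226, 88).
After α: (222, 86).
Z = 86 is radon.

Rn-222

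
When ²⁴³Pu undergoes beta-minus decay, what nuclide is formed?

Beta-minus decay: mass number changes by +0, atomic number by +1.
A: 243 = 243; Z: 94 + 1 = 95.
Z = 95 is americium, so the daughter is ²⁴³Am.

Am-243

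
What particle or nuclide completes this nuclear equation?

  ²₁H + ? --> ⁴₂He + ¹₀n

Conserve mass number: 2 + A = 4 + 1, so A = 3.
Conserve atomic number: 1 + Z = 2 + 0, so Z = 1.
A = 3 and Z = 1 is ³₁H — a triton.

triton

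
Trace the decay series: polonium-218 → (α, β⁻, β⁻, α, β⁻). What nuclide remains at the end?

Start: (A, Z) = (218, 84).
After α: (214, 82).
After β⁻: (214, 83).
After β⁻: (214, 84).
After α: (210, 82).
After β⁻: (210, 83).
Z = 83 is bismuth.

Bi-210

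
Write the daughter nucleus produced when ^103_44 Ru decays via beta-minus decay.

Beta-minus decay: mass number changes by +0, atomic number by +1.
A: 103 = 103; Z: 44 + 1 = 45.
Z = 45 is rhodium, so the daughter is ^103_45 Rh.

Rh-103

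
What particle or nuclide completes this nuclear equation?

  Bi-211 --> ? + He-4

Conserve mass number: 211 = A + 4, so A = 207.
Conserve atomic number: 83 = Z + 2, so Z = 81.
Z = 81 is thallium, so the species is Tl-207.

Tl-207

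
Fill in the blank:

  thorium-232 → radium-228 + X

alpha particle

Conserve mass number: 232 = 228 + A, so A = 4.
Conserve atomic number: 90 = 88 + Z, so Z = 2.
A = 4 and Z = 2 is helium-4 — an alpha particle.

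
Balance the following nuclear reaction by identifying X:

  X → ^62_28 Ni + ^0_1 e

Cu-62

Conserve mass number: A = 62 + 0, so A = 62.
Conserve atomic number: Z = 28 + 1, so Z = 29.
Z = 29 is copper, so the species is ^62_29 Cu.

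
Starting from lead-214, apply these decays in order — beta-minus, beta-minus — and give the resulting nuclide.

Start: (A, Z) = (214, 82).
After β⁻: (214, 83).
After β⁻: (214, 84).
Z = 84 is polonium.

Po-214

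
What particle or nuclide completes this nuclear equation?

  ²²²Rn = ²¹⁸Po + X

Conserve mass number: 222 = 218 + A, so A = 4.
Conserve atomic number: 86 = 84 + Z, so Z = 2.
A = 4 and Z = 2 is ⁴He — an alpha particle.

alpha particle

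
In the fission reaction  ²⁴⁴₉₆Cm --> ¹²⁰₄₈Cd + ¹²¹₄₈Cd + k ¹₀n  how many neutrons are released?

Conserve mass number: 244 = 120 + 121 + k, so k = 244 − 241 = 3.
Check atomic number: 96 = 48 + 48 + 0 = 96. ✓

3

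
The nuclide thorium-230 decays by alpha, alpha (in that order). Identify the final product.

Start: (A, Z) = (230, 90).
After α: (226, 88).
After α: (222, 86).
Z = 86 is radon.

Rn-222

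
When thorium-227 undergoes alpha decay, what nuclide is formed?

Alpha decay: mass number changes by -4, atomic number by -2.
A: 227 − 4 = 223; Z: 90 − 2 = 88.
Z = 88 is radium, so the daughter is radium-223.

Ra-223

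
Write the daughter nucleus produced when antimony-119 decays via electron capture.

Electron capture: mass number changes by +0, atomic number by -1.
A: 119 = 119; Z: 51 − 1 = 50.
Z = 50 is tin, so the daughter is tin-119.

Sn-119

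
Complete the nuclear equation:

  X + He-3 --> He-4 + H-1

Conserve mass number: A + 3 = 4 + 1, so A = 2.
Conserve atomic number: Z + 2 = 2 + 1, so Z = 1.
A = 2 and Z = 1 is H-2 — a deuteron.

deuteron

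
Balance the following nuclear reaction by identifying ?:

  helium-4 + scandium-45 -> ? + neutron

Conserve mass number: 4 + 45 = A + 1, so A = 48.
Conserve atomic number: 2 + 21 = Z + 0, so Z = 23.
Z = 23 is vanadium, so the species is vanadium-48.

V-48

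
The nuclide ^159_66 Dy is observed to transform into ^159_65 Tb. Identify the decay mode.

beta-plus decay or electron capture

ΔA = 159 − 159 = 0; ΔZ = 65 − 66 = -1.
A is unchanged and Z drops by 1 — a proton has become a neutron (β⁺ emission or electron capture).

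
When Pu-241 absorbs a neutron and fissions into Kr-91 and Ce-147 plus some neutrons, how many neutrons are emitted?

Conserve mass number: 242 = 91 + 147 + k, so k = 242 − 238 = 4.
Check atomic number: 94 = 36 + 58 + 0 = 94. ✓

4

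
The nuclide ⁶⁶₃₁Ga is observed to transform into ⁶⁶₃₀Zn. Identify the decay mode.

ΔA = 66 − 66 = 0; ΔZ = 30 − 31 = -1.
A is unchanged and Z drops by 1 — a proton has become a neutron (β⁺ emission or electron capture).

beta-plus decay or electron capture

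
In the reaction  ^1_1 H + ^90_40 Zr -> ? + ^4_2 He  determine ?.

Y-87

Conserve mass number: 1 + 90 = A + 4, so A = 87.
Conserve atomic number: 1 + 40 = Z + 2, so Z = 39.
Z = 39 is yttrium, so the species is ^87_39 Y.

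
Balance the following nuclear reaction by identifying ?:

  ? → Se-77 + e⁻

As-77

Conserve mass number: A = 77 + 0, so A = 77.
Conserve atomic number: Z = 34 − 1, so Z = 33.
Z = 33 is arsenic, so the species is As-77.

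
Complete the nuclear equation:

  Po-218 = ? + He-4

Conserve mass number: 218 = A + 4, so A = 214.
Conserve atomic number: 84 = Z + 2, so Z = 82.
Z = 82 is lead, so the species is Pb-214.

Pb-214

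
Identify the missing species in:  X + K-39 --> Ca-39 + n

Conserve mass number: A + 39 = 39 + 1, so A = 1.
Conserve atomic number: Z + 19 = 20 + 0, so Z = 1.
A = 1 and Z = 1 is H-1 — a proton.

proton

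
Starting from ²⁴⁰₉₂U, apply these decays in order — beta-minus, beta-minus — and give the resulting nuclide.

Pu-240

Start: (A, Z) = (240, 92).
After β⁻: (240, 93).
After β⁻: (240, 94).
Z = 94 is plutonium.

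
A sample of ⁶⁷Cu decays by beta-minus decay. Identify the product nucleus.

Beta-minus decay: mass number changes by +0, atomic number by +1.
A: 67 = 67; Z: 29 + 1 = 30.
Z = 30 is zinc, so the daughter is ⁶⁷Zn.

Zn-67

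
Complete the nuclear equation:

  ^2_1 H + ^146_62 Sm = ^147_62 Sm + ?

Conserve mass number: 2 + 146 = 147 + A, so A = 1.
Conserve atomic number: 1 + 62 = 62 + Z, so Z = 1.
A = 1 and Z = 1 is ^1_1 H — a proton.

proton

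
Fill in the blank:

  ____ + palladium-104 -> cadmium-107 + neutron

Conserve mass number: A + 104 = 107 + 1, so A = 4.
Conserve atomic number: Z + 46 = 48 + 0, so Z = 2.
A = 4 and Z = 2 is helium-4 — an alpha particle.

alpha particle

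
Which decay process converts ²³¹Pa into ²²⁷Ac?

alpha decay

ΔA = 227 − 231 = -4; ΔZ = 89 − 91 = -2.
A drops by 4 and Z drops by 2 — the signature of alpha emission.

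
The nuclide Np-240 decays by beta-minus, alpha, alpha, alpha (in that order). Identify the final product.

Start: (A, Z) = (240, 93).
After β⁻: (240, 94).
After α: (236, 92).
After α: (232, 90).
After α: (228, 88).
Z = 88 is radium.

Ra-228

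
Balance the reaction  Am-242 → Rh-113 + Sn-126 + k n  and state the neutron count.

3

Conserve mass number: 242 = 113 + 126 + k, so k = 242 − 239 = 3.
Check atomic number: 95 = 45 + 50 + 0 = 95. ✓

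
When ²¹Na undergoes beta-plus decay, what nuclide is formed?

Beta-plus decay: mass number changes by +0, atomic number by -1.
A: 21 = 21; Z: 11 − 1 = 10.
Z = 10 is neon, so the daughter is ²¹Ne.

Ne-21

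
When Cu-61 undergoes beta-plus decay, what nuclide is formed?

Beta-plus decay: mass number changes by +0, atomic number by -1.
A: 61 = 61; Z: 29 − 1 = 28.
Z = 28 is nickel, so the daughter is Ni-61.

Ni-61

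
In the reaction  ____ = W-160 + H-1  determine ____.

Conserve mass number: A = 160 + 1, so A = 161.
Conserve atomic number: Z = 74 + 1, so Z = 75.
Z = 75 is rhenium, so the species is Re-161.

Re-161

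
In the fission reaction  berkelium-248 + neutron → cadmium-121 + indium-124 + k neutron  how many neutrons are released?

4

Conserve mass number: 249 = 121 + 124 + k, so k = 249 − 245 = 4.
Check atomic number: 97 = 48 + 49 + 0 = 97. ✓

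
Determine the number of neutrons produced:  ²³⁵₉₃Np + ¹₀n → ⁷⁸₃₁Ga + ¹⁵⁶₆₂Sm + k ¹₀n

Conserve mass number: 236 = 78 + 156 + k, so k = 236 − 234 = 2.
Check atomic number: 93 = 31 + 62 + 0 = 93. ✓

2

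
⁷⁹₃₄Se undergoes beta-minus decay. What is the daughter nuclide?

Br-79

Beta-minus decay: mass number changes by +0, atomic number by +1.
A: 79 = 79; Z: 34 + 1 = 35.
Z = 35 is bromine, so the daughter is ⁷⁹₃₅Br.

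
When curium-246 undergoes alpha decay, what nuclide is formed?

Pu-242

Alpha decay: mass number changes by -4, atomic number by -2.
A: 246 − 4 = 242; Z: 96 − 2 = 94.
Z = 94 is plutonium, so the daughter is plutonium-242.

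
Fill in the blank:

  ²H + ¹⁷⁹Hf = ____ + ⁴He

Conserve mass number: 2 + 179 = A + 4, so A = 177.
Conserve atomic number: 1 + 72 = Z + 2, so Z = 71.
Z = 71 is lutetium, so the species is ¹⁷⁷Lu.

Lu-177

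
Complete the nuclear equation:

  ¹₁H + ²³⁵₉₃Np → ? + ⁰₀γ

Pu-236

Conserve mass number: 1 + 235 = A + 0, so A = 236.
Conserve atomic number: 1 + 93 = Z + 0, so Z = 94.
Z = 94 is plutonium, so the species is ²³⁶₉₄Pu.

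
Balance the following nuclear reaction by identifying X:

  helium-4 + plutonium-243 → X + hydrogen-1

Am-246

Conserve mass number: 4 + 243 = A + 1, so A = 246.
Conserve atomic number: 2 + 94 = Z + 1, so Z = 95.
Z = 95 is americium, so the species is americium-246.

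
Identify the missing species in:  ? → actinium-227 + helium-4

Conserve mass number: A = 227 + 4, so A = 231.
Conserve atomic number: Z = 89 + 2, so Z = 91.
Z = 91 is protactinium, so the species is protactinium-231.

Pa-231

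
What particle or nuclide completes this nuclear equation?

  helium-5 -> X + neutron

He-4

Conserve mass number: 5 = A + 1, so A = 4.
Conserve atomic number: 2 = Z + 0, so Z = 2.
A = 4 and Z = 2 is helium-4 — an alpha particle.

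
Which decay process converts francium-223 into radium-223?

beta-minus decay

ΔA = 223 − 223 = 0; ΔZ = 88 − 87 = +1.
A is unchanged and Z rises by 1 — a neutron has become a proton (β⁻ decay).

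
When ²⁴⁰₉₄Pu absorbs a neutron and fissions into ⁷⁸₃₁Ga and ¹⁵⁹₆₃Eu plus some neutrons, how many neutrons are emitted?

4

Conserve mass number: 241 = 78 + 159 + k, so k = 241 − 237 = 4.
Check atomic number: 94 = 31 + 63 + 0 = 94. ✓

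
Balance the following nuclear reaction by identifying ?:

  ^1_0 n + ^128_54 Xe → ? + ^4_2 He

Conserve mass number: 1 + 128 = A + 4, so A = 125.
Conserve atomic number: 0 + 54 = Z + 2, so Z = 52.
Z = 52 is tellurium, so the species is ^125_52 Te.

Te-125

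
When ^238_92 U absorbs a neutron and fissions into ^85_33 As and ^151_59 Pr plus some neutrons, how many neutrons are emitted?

Conserve mass number: 239 = 85 + 151 + k, so k = 239 − 236 = 3.
Check atomic number: 92 = 33 + 59 + 0 = 92. ✓

3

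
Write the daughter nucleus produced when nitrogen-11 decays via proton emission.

C-10

Proton emission: mass number changes by -1, atomic number by -1.
A: 11 − 1 = 10; Z: 7 − 1 = 6.
Z = 6 is carbon, so the daughter is carbon-10.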